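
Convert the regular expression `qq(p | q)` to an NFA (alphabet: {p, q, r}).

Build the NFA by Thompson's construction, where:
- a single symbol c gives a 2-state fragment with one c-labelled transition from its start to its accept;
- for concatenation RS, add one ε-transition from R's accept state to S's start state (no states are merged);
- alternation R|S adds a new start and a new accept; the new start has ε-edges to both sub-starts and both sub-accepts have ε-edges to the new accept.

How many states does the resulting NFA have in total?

10

Bottom-up over the parse tree:
Each of the 4 symbol leaves contributes a 2-state fragment.
  p | q — 6 states
  qq(p | q) — 10 states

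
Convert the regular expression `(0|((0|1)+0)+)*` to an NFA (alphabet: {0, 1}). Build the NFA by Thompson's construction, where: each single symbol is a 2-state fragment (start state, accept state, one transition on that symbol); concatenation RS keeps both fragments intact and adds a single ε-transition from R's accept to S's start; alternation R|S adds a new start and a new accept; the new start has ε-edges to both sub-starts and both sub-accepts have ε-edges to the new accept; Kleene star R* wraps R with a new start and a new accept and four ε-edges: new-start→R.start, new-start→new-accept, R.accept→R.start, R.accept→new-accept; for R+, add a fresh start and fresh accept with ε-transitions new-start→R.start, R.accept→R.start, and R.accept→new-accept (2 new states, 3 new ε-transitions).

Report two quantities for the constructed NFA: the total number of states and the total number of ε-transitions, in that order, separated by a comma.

Building bottom-up:
Each of the 4 symbol leaves contributes 2 states and 0 ε-transitions.
  0|1 → 6 states, 4 ε-transitions
  (0|1)+ → 8 states, 7 ε-transitions
  (0|1)+0 → 10 states, 8 ε-transitions
  ((0|1)+0)+ → 12 states, 11 ε-transitions
  0|((0|1)+0)+ → 16 states, 15 ε-transitions
  (0|((0|1)+0)+)* → 18 states, 19 ε-transitions

18, 19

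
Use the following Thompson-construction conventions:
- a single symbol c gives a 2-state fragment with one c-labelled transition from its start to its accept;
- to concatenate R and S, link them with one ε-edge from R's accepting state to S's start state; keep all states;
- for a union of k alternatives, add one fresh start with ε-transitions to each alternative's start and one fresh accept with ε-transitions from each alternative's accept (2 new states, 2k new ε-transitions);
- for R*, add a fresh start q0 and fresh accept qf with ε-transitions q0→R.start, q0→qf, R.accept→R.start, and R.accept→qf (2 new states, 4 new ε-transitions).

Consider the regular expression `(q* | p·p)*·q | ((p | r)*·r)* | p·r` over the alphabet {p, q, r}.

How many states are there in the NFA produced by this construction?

32

Recursing over subexpressions:
Each of the 9 symbol leaves contributes a 2-state fragment.
  q* : 4 states
  p·p : 4 states
  q* | p·p : 10 states
  (q* | p·p)* : 12 states
  (q* | p·p)*·q : 14 states
  p | r : 6 states
  (p | r)* : 8 states
  (p | r)*·r : 10 states
  ((p | r)*·r)* : 12 states
  p·r : 4 states
  (q* | p·p)*·q | ((p | r)*·r)* | p·r : 32 states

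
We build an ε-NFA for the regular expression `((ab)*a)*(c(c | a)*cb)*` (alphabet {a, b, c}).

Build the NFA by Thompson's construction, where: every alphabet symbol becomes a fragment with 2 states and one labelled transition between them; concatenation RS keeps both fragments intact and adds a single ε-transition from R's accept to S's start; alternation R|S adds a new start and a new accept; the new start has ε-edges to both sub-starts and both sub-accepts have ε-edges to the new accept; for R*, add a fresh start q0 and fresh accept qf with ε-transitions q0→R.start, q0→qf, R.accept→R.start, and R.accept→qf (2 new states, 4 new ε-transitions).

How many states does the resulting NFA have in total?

26

Recursing over subexpressions:
Each of the 8 symbol leaves contributes a 2-state fragment.
  ab — 4 states
  (ab)* — 6 states
  (ab)*a — 8 states
  ((ab)*a)* — 10 states
  c | a — 6 states
  (c | a)* — 8 states
  c(c | a)*cb — 14 states
  (c(c | a)*cb)* — 16 states
  ((ab)*a)*(c(c | a)*cb)* — 26 states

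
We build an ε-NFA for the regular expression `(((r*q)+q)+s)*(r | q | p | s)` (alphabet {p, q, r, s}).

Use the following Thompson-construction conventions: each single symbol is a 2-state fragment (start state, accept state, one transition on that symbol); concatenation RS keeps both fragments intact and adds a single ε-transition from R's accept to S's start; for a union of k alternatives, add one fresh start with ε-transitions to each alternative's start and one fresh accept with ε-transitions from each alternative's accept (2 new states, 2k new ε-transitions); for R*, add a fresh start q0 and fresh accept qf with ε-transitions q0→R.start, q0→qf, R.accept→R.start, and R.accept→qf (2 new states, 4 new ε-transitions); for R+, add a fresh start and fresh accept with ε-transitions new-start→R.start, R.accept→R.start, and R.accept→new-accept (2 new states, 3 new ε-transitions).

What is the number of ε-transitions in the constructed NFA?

By structural recursion:
Each of the 8 symbol leaves contributes 0 ε-transitions.
  r* — 4 ε-transitions
  r*q — 5 ε-transitions
  (r*q)+ — 8 ε-transitions
  (r*q)+q — 9 ε-transitions
  ((r*q)+q)+ — 12 ε-transitions
  ((r*q)+q)+s — 13 ε-transitions
  (((r*q)+q)+s)* — 17 ε-transitions
  r | q | p | s — 8 ε-transitions
  (((r*q)+q)+s)*(r | q | p | s) — 26 ε-transitions

26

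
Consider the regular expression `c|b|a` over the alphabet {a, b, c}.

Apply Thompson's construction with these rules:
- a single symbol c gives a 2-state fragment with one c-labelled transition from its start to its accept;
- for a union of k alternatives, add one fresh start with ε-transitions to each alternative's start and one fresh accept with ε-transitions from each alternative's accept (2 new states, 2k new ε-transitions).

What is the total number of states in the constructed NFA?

Per subexpression:
Each of the 3 symbol leaves contributes a 2-state fragment.
  c|b|a → 8 states

8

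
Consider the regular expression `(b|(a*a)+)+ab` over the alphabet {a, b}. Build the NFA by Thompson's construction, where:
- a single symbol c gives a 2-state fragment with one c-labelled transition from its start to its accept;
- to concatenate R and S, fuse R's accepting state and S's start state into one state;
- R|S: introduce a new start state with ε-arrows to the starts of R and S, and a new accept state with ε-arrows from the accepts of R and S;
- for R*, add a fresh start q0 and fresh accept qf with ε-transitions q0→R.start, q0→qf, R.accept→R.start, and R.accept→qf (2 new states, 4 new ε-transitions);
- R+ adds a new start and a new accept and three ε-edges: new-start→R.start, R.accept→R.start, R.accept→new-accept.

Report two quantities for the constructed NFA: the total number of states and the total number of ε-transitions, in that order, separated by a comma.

15, 14

Bottom-up over the parse tree:
Each of the 5 symbol leaves contributes 2 states and 0 ε-transitions.
  a* : 4 states, 4 ε-transitions
  a*a : 5 states, 4 ε-transitions
  (a*a)+ : 7 states, 7 ε-transitions
  b|(a*a)+ : 11 states, 11 ε-transitions
  (b|(a*a)+)+ : 13 states, 14 ε-transitions
  (b|(a*a)+)+ab : 15 states, 14 ε-transitions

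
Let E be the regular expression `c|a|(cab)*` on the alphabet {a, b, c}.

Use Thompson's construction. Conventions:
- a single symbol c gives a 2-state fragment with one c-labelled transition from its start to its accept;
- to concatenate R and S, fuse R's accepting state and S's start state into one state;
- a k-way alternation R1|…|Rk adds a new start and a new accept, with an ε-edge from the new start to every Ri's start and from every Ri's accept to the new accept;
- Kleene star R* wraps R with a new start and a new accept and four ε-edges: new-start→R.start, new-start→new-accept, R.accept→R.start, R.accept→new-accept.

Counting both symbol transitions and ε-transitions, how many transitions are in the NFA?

Per subexpression:
Each of the 5 symbol leaves contributes 1 transition (1 symbol, 0 ε).
  cab = 3 transitions (3 symbol, 0 ε)
  (cab)* = 7 transitions (3 symbol, 4 ε)
  c|a|(cab)* = 15 transitions (5 symbol, 10 ε)

15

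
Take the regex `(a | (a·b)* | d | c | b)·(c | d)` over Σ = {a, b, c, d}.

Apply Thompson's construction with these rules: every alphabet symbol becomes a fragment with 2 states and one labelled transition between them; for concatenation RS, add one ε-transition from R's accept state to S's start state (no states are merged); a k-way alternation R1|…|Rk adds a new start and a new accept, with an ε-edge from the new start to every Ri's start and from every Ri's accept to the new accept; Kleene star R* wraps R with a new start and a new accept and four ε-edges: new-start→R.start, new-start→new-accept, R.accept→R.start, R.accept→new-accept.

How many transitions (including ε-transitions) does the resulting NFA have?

28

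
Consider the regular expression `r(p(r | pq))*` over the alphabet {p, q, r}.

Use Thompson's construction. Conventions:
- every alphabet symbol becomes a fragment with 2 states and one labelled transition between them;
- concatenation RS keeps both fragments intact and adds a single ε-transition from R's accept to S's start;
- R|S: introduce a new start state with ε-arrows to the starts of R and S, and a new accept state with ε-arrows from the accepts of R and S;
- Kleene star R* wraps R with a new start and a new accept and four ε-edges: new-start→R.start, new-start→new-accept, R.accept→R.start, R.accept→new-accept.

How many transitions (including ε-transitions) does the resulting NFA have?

Recursing over subexpressions:
Each of the 5 symbol leaves contributes 1 transition (1 symbol, 0 ε).
  pq = 3 transitions (2 symbol, 1 ε)
  r | pq = 8 transitions (3 symbol, 5 ε)
  p(r | pq) = 10 transitions (4 symbol, 6 ε)
  (p(r | pq))* = 14 transitions (4 symbol, 10 ε)
  r(p(r | pq))* = 16 transitions (5 symbol, 11 ε)

16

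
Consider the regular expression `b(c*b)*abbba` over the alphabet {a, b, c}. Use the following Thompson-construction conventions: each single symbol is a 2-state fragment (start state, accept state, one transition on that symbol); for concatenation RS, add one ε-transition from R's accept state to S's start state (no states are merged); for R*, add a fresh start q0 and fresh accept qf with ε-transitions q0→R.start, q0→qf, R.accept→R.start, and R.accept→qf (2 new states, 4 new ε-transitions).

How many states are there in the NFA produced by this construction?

20

Bottom-up over the parse tree:
Each of the 8 symbol leaves contributes a 2-state fragment.
  c* — 4 states
  c*b — 6 states
  (c*b)* — 8 states
  b(c*b)*abbba — 20 states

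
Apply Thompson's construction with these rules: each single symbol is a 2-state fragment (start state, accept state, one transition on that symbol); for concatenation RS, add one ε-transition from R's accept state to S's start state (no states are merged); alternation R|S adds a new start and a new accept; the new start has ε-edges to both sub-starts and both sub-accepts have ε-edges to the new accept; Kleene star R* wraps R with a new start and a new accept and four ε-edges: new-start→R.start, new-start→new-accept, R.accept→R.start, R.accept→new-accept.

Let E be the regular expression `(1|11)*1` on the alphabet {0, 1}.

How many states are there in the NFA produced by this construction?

12

By structural recursion:
Each of the 4 symbol leaves contributes a 2-state fragment.
  11 = 4 states
  1|11 = 8 states
  (1|11)* = 10 states
  (1|11)*1 = 12 states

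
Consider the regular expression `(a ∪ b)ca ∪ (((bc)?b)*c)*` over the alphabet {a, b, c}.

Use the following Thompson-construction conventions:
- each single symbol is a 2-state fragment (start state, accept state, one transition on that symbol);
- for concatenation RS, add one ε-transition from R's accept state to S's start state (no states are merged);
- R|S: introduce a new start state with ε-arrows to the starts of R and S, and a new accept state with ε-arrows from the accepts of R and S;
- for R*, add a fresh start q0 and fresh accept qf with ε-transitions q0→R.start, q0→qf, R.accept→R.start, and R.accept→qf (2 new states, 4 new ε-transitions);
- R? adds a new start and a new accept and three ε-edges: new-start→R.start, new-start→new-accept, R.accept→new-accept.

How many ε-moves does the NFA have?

24

Per subexpression:
Each of the 8 symbol leaves contributes 0 ε-transitions.
  a ∪ b — 4 ε-transitions
  (a ∪ b)ca — 6 ε-transitions
  bc — 1 ε-transition
  (bc)? — 4 ε-transitions
  (bc)?b — 5 ε-transitions
  ((bc)?b)* — 9 ε-transitions
  ((bc)?b)*c — 10 ε-transitions
  (((bc)?b)*c)* — 14 ε-transitions
  (a ∪ b)ca ∪ (((bc)?b)*c)* — 24 ε-transitions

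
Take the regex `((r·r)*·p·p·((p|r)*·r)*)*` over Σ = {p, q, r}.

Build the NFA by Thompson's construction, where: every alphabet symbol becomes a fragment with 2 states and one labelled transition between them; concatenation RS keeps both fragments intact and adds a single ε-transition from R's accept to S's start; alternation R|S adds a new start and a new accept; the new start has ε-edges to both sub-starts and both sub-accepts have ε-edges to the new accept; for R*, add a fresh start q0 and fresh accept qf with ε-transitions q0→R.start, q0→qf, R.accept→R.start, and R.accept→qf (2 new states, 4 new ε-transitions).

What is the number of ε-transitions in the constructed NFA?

25

Building bottom-up:
Each of the 7 symbol leaves contributes 0 ε-transitions.
  r·r : 1 ε-transition
  (r·r)* : 5 ε-transitions
  p|r : 4 ε-transitions
  (p|r)* : 8 ε-transitions
  (p|r)*·r : 9 ε-transitions
  ((p|r)*·r)* : 13 ε-transitions
  (r·r)*·p·p·((p|r)*·r)* : 21 ε-transitions
  ((r·r)*·p·p·((p|r)*·r)*)* : 25 ε-transitions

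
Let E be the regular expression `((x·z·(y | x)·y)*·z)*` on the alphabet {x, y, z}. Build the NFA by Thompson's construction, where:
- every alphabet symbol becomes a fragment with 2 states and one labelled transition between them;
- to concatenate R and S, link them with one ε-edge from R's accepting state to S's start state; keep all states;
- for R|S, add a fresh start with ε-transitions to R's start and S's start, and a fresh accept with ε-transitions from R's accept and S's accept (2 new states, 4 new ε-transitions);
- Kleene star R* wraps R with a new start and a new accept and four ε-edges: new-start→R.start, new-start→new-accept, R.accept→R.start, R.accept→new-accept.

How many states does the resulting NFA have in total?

18

Bottom-up over the parse tree:
Each of the 6 symbol leaves contributes a 2-state fragment.
  y | x = 6 states
  x·z·(y | x)·y = 12 states
  (x·z·(y | x)·y)* = 14 states
  (x·z·(y | x)·y)*·z = 16 states
  ((x·z·(y | x)·y)*·z)* = 18 states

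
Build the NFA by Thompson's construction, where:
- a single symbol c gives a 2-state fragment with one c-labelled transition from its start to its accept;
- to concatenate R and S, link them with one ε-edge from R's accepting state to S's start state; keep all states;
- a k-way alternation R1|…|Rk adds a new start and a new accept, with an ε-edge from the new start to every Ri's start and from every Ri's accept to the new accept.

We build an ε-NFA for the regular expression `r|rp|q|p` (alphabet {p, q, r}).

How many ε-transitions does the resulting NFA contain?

9

By structural recursion:
Each of the 5 symbol leaves contributes 0 ε-transitions.
  rp = 1 ε-transition
  r|rp|q|p = 9 ε-transitions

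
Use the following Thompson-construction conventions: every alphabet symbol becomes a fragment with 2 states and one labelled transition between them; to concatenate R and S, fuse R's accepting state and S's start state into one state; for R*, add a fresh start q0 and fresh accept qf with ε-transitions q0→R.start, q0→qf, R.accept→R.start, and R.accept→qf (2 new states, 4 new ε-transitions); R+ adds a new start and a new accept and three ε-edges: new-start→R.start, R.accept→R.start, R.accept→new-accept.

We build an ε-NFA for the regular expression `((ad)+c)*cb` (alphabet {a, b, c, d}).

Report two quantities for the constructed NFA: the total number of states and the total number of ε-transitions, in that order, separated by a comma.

Per subexpression:
Each of the 5 symbol leaves contributes 2 states and 0 ε-transitions.
  ad : 3 states, 0 ε-transitions
  (ad)+ : 5 states, 3 ε-transitions
  (ad)+c : 6 states, 3 ε-transitions
  ((ad)+c)* : 8 states, 7 ε-transitions
  ((ad)+c)*cb : 10 states, 7 ε-transitions

10, 7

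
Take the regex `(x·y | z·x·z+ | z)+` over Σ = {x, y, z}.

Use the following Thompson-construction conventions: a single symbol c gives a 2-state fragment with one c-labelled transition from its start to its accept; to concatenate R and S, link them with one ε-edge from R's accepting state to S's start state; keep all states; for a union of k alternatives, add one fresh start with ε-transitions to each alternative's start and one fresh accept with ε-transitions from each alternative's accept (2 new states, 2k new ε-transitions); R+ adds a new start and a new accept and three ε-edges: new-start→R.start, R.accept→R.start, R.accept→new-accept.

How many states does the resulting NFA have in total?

18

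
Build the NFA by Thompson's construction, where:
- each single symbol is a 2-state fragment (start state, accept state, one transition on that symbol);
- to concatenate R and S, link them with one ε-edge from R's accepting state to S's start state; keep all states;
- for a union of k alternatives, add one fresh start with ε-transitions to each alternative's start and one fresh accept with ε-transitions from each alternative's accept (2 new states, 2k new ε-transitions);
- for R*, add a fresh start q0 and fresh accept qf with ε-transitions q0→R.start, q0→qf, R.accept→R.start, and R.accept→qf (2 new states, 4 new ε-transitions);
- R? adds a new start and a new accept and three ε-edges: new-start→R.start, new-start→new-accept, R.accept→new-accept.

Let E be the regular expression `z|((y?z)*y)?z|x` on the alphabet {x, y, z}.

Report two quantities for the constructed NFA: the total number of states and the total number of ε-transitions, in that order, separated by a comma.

Bottom-up over the parse tree:
Each of the 6 symbol leaves contributes 2 states and 0 ε-transitions.
  y? : 4 states, 3 ε-transitions
  y?z : 6 states, 4 ε-transitions
  (y?z)* : 8 states, 8 ε-transitions
  (y?z)*y : 10 states, 9 ε-transitions
  ((y?z)*y)? : 12 states, 12 ε-transitions
  ((y?z)*y)?z : 14 states, 13 ε-transitions
  z|((y?z)*y)?z|x : 20 states, 19 ε-transitions

20, 19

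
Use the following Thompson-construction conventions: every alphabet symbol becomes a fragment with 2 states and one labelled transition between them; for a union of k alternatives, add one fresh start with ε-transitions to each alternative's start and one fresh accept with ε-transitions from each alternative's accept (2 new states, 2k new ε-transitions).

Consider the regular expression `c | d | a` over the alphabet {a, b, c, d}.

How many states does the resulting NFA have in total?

8

Building bottom-up:
Each of the 3 symbol leaves contributes a 2-state fragment.
  c | d | a : 8 states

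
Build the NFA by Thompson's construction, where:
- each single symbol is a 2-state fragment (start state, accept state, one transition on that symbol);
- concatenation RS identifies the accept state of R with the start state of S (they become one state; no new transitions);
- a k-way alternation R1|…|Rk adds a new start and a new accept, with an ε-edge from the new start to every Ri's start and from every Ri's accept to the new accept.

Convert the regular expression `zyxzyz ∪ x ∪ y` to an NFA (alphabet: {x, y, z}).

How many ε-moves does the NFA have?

6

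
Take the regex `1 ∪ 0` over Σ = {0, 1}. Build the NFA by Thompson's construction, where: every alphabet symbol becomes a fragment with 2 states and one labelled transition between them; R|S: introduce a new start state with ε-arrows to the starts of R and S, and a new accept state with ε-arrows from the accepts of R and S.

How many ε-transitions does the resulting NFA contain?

Bottom-up over the parse tree:
Each of the 2 symbol leaves contributes 0 ε-transitions.
  1 ∪ 0 → 4 ε-transitions

4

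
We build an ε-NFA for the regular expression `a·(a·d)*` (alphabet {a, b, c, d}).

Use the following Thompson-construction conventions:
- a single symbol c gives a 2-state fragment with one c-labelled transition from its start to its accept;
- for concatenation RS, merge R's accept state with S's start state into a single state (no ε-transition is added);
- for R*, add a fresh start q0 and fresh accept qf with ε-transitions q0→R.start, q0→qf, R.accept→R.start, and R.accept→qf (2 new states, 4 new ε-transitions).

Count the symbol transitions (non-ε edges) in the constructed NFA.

3

Bottom-up over the parse tree:
Each of the 3 symbol leaves contributes exactly 1 symbol transition.
  a·d — 2 symbol transitions
  (a·d)* — 2 symbol transitions
  a·(a·d)* — 3 symbol transitions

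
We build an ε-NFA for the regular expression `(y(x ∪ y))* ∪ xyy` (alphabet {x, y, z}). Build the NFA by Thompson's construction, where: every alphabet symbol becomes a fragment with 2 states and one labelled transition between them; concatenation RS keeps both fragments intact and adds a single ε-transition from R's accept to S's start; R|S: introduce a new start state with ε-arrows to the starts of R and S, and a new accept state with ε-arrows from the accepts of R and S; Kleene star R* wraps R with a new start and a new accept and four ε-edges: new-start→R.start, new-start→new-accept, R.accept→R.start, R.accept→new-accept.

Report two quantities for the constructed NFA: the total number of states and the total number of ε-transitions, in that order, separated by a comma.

18, 15

Per subexpression:
Each of the 6 symbol leaves contributes 2 states and 0 ε-transitions.
  x ∪ y = 6 states, 4 ε-transitions
  y(x ∪ y) = 8 states, 5 ε-transitions
  (y(x ∪ y))* = 10 states, 9 ε-transitions
  xyy = 6 states, 2 ε-transitions
  (y(x ∪ y))* ∪ xyy = 18 states, 15 ε-transitions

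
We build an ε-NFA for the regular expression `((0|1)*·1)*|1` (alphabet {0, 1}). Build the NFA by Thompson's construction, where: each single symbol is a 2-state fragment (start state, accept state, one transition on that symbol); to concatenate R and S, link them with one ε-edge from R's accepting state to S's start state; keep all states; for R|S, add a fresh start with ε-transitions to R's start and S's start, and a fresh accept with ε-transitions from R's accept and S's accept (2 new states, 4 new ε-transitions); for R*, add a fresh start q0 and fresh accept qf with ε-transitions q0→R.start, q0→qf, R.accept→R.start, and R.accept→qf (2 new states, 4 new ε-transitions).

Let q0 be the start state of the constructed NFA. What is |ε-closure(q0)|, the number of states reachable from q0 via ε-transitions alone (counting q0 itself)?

Let C(F) = |ε-closure(F.start)| within fragment F, and note whether F accepts ε. Symbol fragments have C = 1 and do not accept ε. Then:
  0|1 : C = 1 + 1 + 1 = 3 (the new accept is not ε-reachable since no branch accepts ε)
  (0|1)* : the star's fresh start ε-reaches both the body's start and the fresh accept: C = 2 + 3 = 5
  (0|1)*·1 : C = 5 + 1 = 6 (closure spills across the concat boundary because the left factor accepts ε)
  ((0|1)*·1)* : the star's fresh start ε-reaches both the body's start and the fresh accept: C = 2 + 6 = 8
  ((0|1)*·1)*|1 : C = 1 (new start) + (8 + 1) + 1 (new accept, since some branch ε-reaches its own accept) = 11

11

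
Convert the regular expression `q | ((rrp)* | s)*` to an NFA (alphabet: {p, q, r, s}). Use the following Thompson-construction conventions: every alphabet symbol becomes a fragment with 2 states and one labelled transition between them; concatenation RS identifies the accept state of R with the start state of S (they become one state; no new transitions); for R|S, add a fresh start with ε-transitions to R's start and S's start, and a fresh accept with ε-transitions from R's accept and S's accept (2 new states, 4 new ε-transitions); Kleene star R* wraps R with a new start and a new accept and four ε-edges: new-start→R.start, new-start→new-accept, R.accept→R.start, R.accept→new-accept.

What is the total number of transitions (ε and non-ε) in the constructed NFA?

Recursing over subexpressions:
Each of the 5 symbol leaves contributes 1 transition (1 symbol, 0 ε).
  rrp = 3 transitions (3 symbol, 0 ε)
  (rrp)* = 7 transitions (3 symbol, 4 ε)
  (rrp)* | s = 12 transitions (4 symbol, 8 ε)
  ((rrp)* | s)* = 16 transitions (4 symbol, 12 ε)
  q | ((rrp)* | s)* = 21 transitions (5 symbol, 16 ε)

21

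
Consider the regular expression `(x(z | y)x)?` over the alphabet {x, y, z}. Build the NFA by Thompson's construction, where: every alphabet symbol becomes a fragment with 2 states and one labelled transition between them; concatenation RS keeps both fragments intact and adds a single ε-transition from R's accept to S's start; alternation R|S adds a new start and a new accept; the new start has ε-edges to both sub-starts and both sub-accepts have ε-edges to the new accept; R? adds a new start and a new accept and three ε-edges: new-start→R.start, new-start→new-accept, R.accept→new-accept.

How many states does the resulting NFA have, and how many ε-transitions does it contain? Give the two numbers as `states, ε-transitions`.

Building bottom-up:
Each of the 4 symbol leaves contributes 2 states and 0 ε-transitions.
  z | y : 6 states, 4 ε-transitions
  x(z | y)x : 10 states, 6 ε-transitions
  (x(z | y)x)? : 12 states, 9 ε-transitions

12, 9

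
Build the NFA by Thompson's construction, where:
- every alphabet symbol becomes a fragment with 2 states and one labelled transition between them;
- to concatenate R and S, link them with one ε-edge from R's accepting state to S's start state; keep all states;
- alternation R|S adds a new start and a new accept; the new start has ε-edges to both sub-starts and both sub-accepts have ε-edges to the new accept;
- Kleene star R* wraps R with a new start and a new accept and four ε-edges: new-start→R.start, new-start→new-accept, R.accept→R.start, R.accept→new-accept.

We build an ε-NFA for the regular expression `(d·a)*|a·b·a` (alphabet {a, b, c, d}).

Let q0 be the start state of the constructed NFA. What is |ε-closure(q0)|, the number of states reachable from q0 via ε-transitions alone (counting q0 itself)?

Work bottom-up. For each fragment F, track |ε-closure(F.start)| and whether F's accept lies in that closure (i.e. whether F accepts ε). A single-symbol fragment has closure size 1 and does not accept ε.
  d·a — same as the first factor's closure: |closure| = 1
  (d·a)* — new start has ε-edges to the inner start and to the new accept, so |closure| = 2 + 1 = 3
  a·b·a — same as the first factor's closure: |closure| = 1
  (d·a)*|a·b·a — |closure| = 1 (new start) + (3 + 1) + 1 (new accept, since some branch ε-reaches its own accept) = 6

6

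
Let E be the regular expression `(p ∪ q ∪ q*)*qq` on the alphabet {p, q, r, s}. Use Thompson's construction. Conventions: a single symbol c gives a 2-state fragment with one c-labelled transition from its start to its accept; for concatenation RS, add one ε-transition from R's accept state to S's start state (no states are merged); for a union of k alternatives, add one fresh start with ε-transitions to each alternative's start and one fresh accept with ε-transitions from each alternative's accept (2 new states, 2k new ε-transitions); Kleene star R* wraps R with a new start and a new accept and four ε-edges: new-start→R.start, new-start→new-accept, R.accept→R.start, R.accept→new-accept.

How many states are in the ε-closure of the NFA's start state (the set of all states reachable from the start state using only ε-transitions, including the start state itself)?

Let C(F) = |ε-closure(F.start)| within fragment F, and note whether F accepts ε. Symbol fragments have C = 1 and do not accept ε. Then:
  q* → the star's fresh start ε-reaches both the body's start and the fresh accept: |closure| = 2 + 1 = 3
  p ∪ q ∪ q* → |closure| = 1 (new start) + (1 + 1 + 3) + 1 (new accept, since some branch ε-reaches its own accept) = 7
  (p ∪ q ∪ q*)* → |closure| = 1 (new start) + 7 (body) + 1 (new accept) = 9
  (p ∪ q ∪ q*)*qq → |closure| = 9 + 1 = 10 (closure spills across the concat boundary because the left factor accepts ε)

10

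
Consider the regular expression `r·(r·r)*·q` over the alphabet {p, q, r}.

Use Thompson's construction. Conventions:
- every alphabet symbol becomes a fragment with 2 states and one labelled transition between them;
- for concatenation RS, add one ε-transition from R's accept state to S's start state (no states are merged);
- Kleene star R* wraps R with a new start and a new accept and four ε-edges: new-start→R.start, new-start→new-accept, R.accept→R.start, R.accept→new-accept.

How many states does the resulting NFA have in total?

Building bottom-up:
Each of the 4 symbol leaves contributes a 2-state fragment.
  r·r = 4 states
  (r·r)* = 6 states
  r·(r·r)*·q = 10 states

10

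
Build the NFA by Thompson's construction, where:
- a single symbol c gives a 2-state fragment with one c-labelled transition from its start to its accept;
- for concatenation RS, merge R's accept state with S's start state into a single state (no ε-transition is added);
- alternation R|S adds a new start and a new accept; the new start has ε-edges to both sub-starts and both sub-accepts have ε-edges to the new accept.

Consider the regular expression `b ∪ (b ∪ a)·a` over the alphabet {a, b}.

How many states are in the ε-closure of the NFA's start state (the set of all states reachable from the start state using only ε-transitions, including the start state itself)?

5

Work bottom-up. For each fragment F, track |ε-closure(F.start)| and whether F's accept lies in that closure (i.e. whether F accepts ε). A single-symbol fragment has closure size 1 and does not accept ε.
  b ∪ a → new start ε-reaches every alternative's start; none of them accept ε, so the new accept is not reached: C = 1 + 1 + 1 = 3
  (b ∪ a)·a → C equals the left operand's closure size = 3 (its accept is not ε-reachable, so the closure stops there)
  b ∪ (b ∪ a)·a → new start ε-reaches every alternative's start; none of them accept ε, so the new accept is not reached: C = 1 + 1 + 3 = 5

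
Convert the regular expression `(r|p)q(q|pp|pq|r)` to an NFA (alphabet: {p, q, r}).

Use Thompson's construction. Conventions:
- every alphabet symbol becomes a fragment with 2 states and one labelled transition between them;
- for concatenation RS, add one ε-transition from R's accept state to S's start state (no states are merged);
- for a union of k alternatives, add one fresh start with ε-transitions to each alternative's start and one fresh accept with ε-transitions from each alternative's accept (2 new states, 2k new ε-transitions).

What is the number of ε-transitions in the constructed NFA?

By structural recursion:
Each of the 9 symbol leaves contributes 0 ε-transitions.
  r|p — 4 ε-transitions
  pp — 1 ε-transition
  pq — 1 ε-transition
  q|pp|pq|r — 10 ε-transitions
  (r|p)q(q|pp|pq|r) — 16 ε-transitions

16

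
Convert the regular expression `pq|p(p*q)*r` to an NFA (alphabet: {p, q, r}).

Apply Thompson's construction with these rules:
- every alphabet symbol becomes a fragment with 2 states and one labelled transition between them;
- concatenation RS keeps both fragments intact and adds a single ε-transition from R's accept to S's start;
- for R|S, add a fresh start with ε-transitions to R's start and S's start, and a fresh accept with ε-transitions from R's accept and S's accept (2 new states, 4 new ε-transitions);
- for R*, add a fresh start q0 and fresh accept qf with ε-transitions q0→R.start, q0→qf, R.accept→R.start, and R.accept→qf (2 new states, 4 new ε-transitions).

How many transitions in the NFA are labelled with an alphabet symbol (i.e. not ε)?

By structural recursion:
Each of the 6 symbol leaves contributes exactly 1 symbol transition.
  pq — 2 symbol transitions
  p* — 1 symbol transition
  p*q — 2 symbol transitions
  (p*q)* — 2 symbol transitions
  p(p*q)*r — 4 symbol transitions
  pq|p(p*q)*r — 6 symbol transitions

6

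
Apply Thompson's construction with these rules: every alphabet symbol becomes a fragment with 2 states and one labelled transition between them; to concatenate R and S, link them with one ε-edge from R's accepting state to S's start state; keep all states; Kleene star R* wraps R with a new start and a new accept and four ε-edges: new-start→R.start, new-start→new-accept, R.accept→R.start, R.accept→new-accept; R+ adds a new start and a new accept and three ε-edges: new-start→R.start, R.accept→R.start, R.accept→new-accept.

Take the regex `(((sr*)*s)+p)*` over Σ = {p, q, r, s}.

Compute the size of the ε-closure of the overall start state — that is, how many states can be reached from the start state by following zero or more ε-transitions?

Work bottom-up. For each fragment F, track |ε-closure(F.start)| and whether F's accept lies in that closure (i.e. whether F accepts ε). A single-symbol fragment has closure size 1 and does not accept ε.
  r* — the star's fresh start ε-reaches both the body's start and the fresh accept: C = 2 + 1 = 3
  sr* — C equals the left operand's closure size = 1 (its accept is not ε-reachable, so the closure stops there)
  (sr*)* — new start has ε-edges to the inner start and to the new accept, so C = 2 + 1 = 3
  (sr*)*s — C = 3 + 1 = 4 (closure spills across the concat boundary because the left factor accepts ε)
  ((sr*)*s)+ — C = 1 + 4 = 5 (the body doesn't accept ε, so the new accept is not reached)
  ((sr*)*s)+p — C equals the left operand's closure size = 5 (its accept is not ε-reachable, so the closure stops there)
  (((sr*)*s)+p)* — C = 1 (new start) + 5 (body) + 1 (new accept) = 7

7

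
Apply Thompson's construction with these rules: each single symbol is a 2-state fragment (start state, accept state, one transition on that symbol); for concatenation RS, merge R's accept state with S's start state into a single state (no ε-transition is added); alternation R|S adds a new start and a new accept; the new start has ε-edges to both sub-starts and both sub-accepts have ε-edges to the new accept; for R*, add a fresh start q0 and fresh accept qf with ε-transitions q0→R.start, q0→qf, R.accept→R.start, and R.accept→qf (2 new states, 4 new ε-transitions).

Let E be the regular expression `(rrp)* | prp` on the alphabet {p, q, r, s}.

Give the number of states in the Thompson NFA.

By structural recursion:
Each of the 6 symbol leaves contributes a 2-state fragment.
  rrp — 4 states
  (rrp)* — 6 states
  prp — 4 states
  (rrp)* | prp — 12 states

12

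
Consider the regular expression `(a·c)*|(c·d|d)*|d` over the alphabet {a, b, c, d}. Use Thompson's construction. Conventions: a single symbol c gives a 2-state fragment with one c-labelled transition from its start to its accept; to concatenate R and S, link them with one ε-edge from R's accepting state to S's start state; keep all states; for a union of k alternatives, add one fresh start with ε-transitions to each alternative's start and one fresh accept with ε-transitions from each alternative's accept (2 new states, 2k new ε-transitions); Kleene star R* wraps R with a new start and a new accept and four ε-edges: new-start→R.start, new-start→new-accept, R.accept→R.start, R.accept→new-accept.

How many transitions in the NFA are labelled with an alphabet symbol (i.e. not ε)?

6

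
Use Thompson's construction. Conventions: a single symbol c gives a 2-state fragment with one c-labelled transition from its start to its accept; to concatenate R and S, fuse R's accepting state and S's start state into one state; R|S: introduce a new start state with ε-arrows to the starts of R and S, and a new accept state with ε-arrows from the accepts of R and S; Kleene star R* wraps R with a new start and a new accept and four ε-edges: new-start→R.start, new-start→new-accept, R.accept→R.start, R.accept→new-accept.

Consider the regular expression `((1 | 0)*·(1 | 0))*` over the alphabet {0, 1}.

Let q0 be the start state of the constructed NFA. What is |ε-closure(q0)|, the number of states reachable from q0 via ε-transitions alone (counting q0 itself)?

9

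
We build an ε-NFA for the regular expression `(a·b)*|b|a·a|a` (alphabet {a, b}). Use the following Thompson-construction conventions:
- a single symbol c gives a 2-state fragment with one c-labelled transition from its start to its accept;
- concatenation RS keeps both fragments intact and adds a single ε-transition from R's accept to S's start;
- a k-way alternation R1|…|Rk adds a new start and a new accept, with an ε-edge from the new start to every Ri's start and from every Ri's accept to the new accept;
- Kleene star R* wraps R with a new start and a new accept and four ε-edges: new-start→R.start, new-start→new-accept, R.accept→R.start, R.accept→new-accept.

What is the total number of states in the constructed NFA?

Per subexpression:
Each of the 6 symbol leaves contributes a 2-state fragment.
  a·b = 4 states
  (a·b)* = 6 states
  a·a = 4 states
  (a·b)*|b|a·a|a = 16 states

16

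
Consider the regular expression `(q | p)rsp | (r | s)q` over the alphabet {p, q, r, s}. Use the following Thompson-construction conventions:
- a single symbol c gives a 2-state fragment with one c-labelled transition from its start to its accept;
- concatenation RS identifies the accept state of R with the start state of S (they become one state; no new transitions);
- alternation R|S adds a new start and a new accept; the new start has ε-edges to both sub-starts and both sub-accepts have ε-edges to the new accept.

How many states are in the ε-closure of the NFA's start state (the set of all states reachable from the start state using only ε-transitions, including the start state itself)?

7

Compute the ε-closure size of each fragment's start state recursively; a symbol fragment's start has no outgoing ε-edge, so its closure is just itself (size 1).
  q | p : new start ε-reaches every alternative's start; none of them accept ε, so the new accept is not reached: C = 1 + 1 + 1 = 3
  (q | p)rsp : C equals the left operand's closure size = 3 (its accept is not ε-reachable, so the closure stops there)
  r | s : new start ε-reaches every alternative's start; none of them accept ε, so the new accept is not reached: C = 1 + 1 + 1 = 3
  (r | s)q : same as the first factor's closure: C = 3
  (q | p)rsp | (r | s)q : new start ε-reaches every alternative's start; none of them accept ε, so the new accept is not reached: C = 1 + 3 + 3 = 7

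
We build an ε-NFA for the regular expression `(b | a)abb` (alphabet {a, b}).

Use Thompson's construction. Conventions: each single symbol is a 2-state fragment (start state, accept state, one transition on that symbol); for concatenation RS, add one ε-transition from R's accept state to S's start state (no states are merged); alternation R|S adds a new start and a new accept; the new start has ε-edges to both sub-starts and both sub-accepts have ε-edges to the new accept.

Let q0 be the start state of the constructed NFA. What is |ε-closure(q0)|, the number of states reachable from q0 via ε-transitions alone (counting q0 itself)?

Work bottom-up. For each fragment F, track |ε-closure(F.start)| and whether F's accept lies in that closure (i.e. whether F accepts ε). A single-symbol fragment has closure size 1 and does not accept ε.
  b | a : new start ε-reaches every alternative's start; none of them accept ε, so the new accept is not reached: |closure| = 1 + 1 + 1 = 3
  (b | a)abb : |closure| equals the left operand's closure size = 3 (its accept is not ε-reachable, so the closure stops there)

3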